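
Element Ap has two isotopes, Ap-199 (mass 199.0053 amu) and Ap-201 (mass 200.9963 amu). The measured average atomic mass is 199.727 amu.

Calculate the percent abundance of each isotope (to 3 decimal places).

Ap-199: 63.752%, Ap-201: 36.248%

With x = fraction of Ap-199 (so Ap-201 is 1 − x):
199.0053·x + 200.9963·(1 − x) = 199.727
(199.0053 − 200.9963)·x = 199.727 − 200.9963
x = -1.2693 / -1.9910 = 0.63752 → 63.752% Ap-199, 36.248% Ap-201.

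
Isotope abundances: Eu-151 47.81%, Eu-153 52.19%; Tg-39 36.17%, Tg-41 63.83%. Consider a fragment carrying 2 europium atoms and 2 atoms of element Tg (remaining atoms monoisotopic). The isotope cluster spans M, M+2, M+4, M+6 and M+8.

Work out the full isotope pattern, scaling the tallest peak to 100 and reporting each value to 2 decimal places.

Europium pattern (n=2): 0.22857961 : 0.49904078 : 0.27237961
Element Tg pattern (n=2): 0.13082689 : 0.46174622 : 0.40742689
Convolve the two distributions (both contribute in 2-u steps):
  M: 0.22857961×0.13082689 = 0.029904
  M+2: 0.22857961×0.46174622 + 0.49904078×0.13082689 = 0.170834
  M+4: 0.22857961×0.40742689 + 0.49904078×0.46174622 + 0.27237961×0.13082689 = 0.359194
  M+6: 0.49904078×0.40742689 + 0.27237961×0.46174622 = 0.329093
  M+8: 0.27237961×0.40742689 = 0.110975
Scale to base peak (0.359194) = 100: 8.33 : 47.56 : 100.00 : 91.62 : 30.90

8.33 : 47.56 : 100.00 : 91.62 : 30.90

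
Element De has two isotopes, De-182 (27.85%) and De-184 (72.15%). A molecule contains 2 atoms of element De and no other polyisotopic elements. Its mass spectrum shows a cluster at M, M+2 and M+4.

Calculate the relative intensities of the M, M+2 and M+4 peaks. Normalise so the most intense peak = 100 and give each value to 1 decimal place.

Expanding (0.2785 + 0.7215)^2:
P(M) = 0.2785^2 = 0.077562
P(M+2) = 2 × 0.2785^1 × 0.7215^1 = 0.401876
P(M+4) = 0.7215^2 = 0.520562
The M+4 peak is largest (0.520562); scaling to 100 gives 14.9 : 77.2 : 100.0.

14.9 : 77.2 : 100.0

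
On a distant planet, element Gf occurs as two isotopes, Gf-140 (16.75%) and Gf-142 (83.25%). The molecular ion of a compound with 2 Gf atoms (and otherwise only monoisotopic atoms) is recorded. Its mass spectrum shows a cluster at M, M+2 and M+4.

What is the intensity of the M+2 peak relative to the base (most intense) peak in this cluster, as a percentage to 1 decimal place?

(0.1675 + 0.8325)^2 gives M 0.0281, M+2 0.2789, M+4 0.6931; the largest is M+4.
P(M+4) = C(2,2) × 0.1675^0 × 0.8325^2 = 1 × 1.0000 × 0.69305625 = 0.693056 (base)
P(M+2) = C(2,1) × 0.1675^1 × 0.8325^1 = 2 × 0.1675 × 0.8325 = 0.278888
Relative intensity = 0.278888 / 0.693056 × 100 = 40.2

40.2%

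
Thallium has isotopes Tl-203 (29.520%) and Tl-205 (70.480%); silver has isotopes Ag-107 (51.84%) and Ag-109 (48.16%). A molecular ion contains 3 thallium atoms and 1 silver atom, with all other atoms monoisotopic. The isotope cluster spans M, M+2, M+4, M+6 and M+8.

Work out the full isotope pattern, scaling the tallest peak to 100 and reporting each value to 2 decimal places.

3.39 : 27.43 : 80.53 : 100.00 : 42.86

Thallium pattern (n=3): 0.02572463 : 0.18425524 : 0.43991564 : 0.35010449
Silver pattern (n=1): 0.5184 : 0.4816
Convolve the two distributions (both contribute in 2-u steps):
  M: 0.02572463×0.5184 = 0.013336
  M+2: 0.02572463×0.4816 + 0.18425524×0.5184 = 0.107907
  M+4: 0.18425524×0.4816 + 0.43991564×0.5184 = 0.316790
  M+6: 0.43991564×0.4816 + 0.35010449×0.5184 = 0.393358
  M+8: 0.35010449×0.4816 = 0.168610
Scale to base peak (0.393358) = 100: 3.39 : 27.43 : 80.53 : 100.00 : 42.86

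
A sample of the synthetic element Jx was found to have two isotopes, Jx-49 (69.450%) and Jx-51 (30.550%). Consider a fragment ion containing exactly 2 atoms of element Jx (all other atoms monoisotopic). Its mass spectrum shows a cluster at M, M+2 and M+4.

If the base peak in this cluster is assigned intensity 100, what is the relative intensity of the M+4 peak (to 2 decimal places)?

(0.69450 + 0.30550)^2 gives M 0.4823, M+2 0.4243, M+4 0.0933; the largest is M.
P(M) = C(2,0) × 0.69450^2 × 0.30550^0 = 1 × 0.48233025 × 1.0000 = 0.482330 (base)
P(M+4) = C(2,2) × 0.69450^0 × 0.30550^2 = 1 × 1.0000 × 0.09333025 = 0.093330
Relative intensity = 0.093330 / 0.482330 × 100 = 19.35

19.35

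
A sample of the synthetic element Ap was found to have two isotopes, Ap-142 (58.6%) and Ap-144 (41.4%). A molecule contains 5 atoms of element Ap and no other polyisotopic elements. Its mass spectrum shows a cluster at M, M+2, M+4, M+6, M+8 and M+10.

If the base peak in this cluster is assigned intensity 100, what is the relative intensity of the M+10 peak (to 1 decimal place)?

3.5

Binomial terms of (0.586 + 0.414)^5: M 0.0691, M+2 0.2441, M+4 0.3449, M+6 0.2437, M+8 0.0861, M+10 0.0122 → M+4 is the base peak.
P(M+4) = C(5,2) × 0.586^3 × 0.414^2 = 10 × 0.20123006 × 0.171396 = 0.344900 (base)
P(M+10) = C(5,5) × 0.586^0 × 0.414^5 = 1 × 1.0000 × 0.01216191 = 0.012162
Relative intensity = 0.012162 / 0.344900 × 100 = 3.5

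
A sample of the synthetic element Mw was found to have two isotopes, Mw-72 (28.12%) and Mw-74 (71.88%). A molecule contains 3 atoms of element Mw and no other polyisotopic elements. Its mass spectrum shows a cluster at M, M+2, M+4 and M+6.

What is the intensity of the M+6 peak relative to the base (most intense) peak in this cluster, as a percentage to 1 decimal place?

(0.2812 + 0.7188)^3 gives M 0.0222, M+2 0.1705, M+4 0.4359, M+6 0.3714; the largest is M+4.
P(M+4) = C(3,2) × 0.2812^1 × 0.7188^2 = 3 × 0.2812 × 0.51667344 = 0.435866 (base)
P(M+6) = C(3,3) × 0.2812^0 × 0.7188^3 = 1 × 1.0000 × 0.37138487 = 0.371385
Relative intensity = 0.371385 / 0.435866 × 100 = 85.2

85.2%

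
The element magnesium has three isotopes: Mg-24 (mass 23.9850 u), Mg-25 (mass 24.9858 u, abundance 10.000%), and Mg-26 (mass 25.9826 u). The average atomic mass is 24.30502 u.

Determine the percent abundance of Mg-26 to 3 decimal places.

The remaining 90.000% is split between Mg-24 (fraction x) and Mg-26 (fraction 0.90000 − x).
Substituting: 23.9850x + 25.9826(0.90000 − x) = 21.80644
(23.9850 − 25.9826)x = -1.5779  ⇒  x = 0.78990, y = 0.11010
Mg-24: 78.990%, Mg-26: 11.010%.

11.010%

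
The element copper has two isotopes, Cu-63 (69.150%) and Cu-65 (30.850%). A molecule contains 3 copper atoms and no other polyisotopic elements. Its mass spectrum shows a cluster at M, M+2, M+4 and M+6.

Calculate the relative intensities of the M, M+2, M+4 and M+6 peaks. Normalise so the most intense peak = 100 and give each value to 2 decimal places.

74.72 : 100.00 : 44.61 : 6.63

The 3 Cu atoms are independent, so intensities follow the terms of (0.69150 + 0.30850)^3.
P(M) = 0.69150^3 = 0.330656
P(M+2) = 3 × 0.69150^2 × 0.30850^1 = 0.442548
P(M+4) = 3 × 0.69150^1 × 0.30850^2 = 0.197435
P(M+6) = 0.30850^3 = 0.029361
The M+2 peak is largest (0.442548); scaling to 100 gives 74.72 : 100.00 : 44.61 : 6.63.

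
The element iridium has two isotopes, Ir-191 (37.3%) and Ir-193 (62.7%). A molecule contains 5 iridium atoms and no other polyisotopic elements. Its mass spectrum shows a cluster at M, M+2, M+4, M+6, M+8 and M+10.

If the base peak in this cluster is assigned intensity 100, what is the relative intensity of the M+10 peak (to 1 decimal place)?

28.3

Term probabilities: M 0.0072, M+2 0.0607, M+4 0.2040, M+6 0.3429, M+8 0.2882, M+10 0.0969. Base peak = M+6.
P(M+6) = C(5,3) × 0.373^2 × 0.627^3 = 10 × 0.139129 × 0.24649188 = 0.342942 (base)
P(M+10) = C(5,5) × 0.373^0 × 0.627^5 = 1 × 1.0000 × 0.09690311 = 0.096903
Relative intensity = 0.096903 / 0.342942 × 100 = 28.3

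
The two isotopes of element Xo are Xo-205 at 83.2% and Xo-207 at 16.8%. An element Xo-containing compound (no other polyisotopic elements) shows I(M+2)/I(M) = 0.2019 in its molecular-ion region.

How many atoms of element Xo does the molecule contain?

1

For n independent Xo atoms, I(M+2)/I(M) = n · (abundance Xo-207) / (abundance Xo-205) = n · 0.168/0.832.
n = 0.2019 × 0.832/0.168 = 1.00 ≈ 1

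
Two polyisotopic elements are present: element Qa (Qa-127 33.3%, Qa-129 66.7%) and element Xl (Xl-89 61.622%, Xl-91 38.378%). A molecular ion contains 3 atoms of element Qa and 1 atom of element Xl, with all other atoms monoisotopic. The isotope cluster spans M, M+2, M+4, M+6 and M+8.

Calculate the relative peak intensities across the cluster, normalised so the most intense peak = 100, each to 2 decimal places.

6.34 : 42.03 : 100.00 : 98.44 : 31.72

Element Qa pattern (n=3): 0.03692604 : 0.22188889 : 0.44444411 : 0.29674096
Element Xl pattern (n=1): 0.61622 : 0.38378
Convolve the two distributions (both contribute in 2-u steps):
  M: 0.03692604×0.61622 = 0.022755
  M+2: 0.03692604×0.38378 + 0.22188889×0.61622 = 0.150904
  M+4: 0.22188889×0.38378 + 0.44444411×0.61622 = 0.359032
  M+6: 0.44444411×0.38378 + 0.29674096×0.61622 = 0.353426
  M+8: 0.29674096×0.38378 = 0.113883
Scale to base peak (0.359032) = 100: 6.34 : 42.03 : 100.00 : 98.44 : 31.72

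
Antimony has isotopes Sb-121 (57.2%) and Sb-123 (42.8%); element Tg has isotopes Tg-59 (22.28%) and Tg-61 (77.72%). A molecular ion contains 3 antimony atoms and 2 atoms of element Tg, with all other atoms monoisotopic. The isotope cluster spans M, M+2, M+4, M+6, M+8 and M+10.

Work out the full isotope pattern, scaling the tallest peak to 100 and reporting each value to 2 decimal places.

Antimony pattern (n=3): 0.18714925 : 0.42010426 : 0.31434374 : 0.07840275
Element Tg pattern (n=2): 0.04963984 : 0.34632032 : 0.60403984
Convolve the two distributions (both contribute in 2-u steps):
  M: 0.18714925×0.04963984 = 0.009290
  M+2: 0.18714925×0.34632032 + 0.42010426×0.04963984 = 0.085667
  M+4: 0.18714925×0.60403984 + 0.42010426×0.34632032 + 0.31434374×0.04963984 = 0.274140
  M+6: 0.42010426×0.60403984 + 0.31434374×0.34632032 + 0.07840275×0.04963984 = 0.366515
  M+8: 0.31434374×0.60403984 + 0.07840275×0.34632032 = 0.217029
  M+10: 0.07840275×0.60403984 = 0.047358
Scale to base peak (0.366515) = 100: 2.53 : 23.37 : 74.80 : 100.00 : 59.21 : 12.92

2.53 : 23.37 : 74.80 : 100.00 : 59.21 : 12.92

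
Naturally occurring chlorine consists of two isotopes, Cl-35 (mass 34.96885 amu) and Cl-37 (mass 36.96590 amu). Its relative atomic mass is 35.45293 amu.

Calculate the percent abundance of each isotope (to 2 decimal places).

Writing the weighted mean with unknown fraction x of Cl-35:
34.96885·x + 36.96590·(1 − x) = 35.45293
(34.96885 − 36.96590)·x = 35.45293 − 36.96590
x = -1.51297 / -1.99705 = 0.75760 → 75.76% Cl-35, 24.24% Cl-37.

Cl-35: 75.76%, Cl-37: 24.24%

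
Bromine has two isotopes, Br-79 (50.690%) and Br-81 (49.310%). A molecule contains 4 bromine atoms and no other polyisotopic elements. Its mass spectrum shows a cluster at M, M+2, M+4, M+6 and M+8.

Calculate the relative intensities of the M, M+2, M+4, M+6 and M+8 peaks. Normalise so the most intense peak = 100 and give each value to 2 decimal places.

The 4 Br atoms are independent, so intensities follow the terms of (0.50690 + 0.49310)^4.
P(M) = 0.50690^4 = 0.066022
P(M+2) = 4 × 0.50690^3 × 0.49310^1 = 0.256899
P(M+4) = 6 × 0.50690^2 × 0.49310^2 = 0.374857
P(M+6) = 4 × 0.50690^1 × 0.49310^3 = 0.243101
P(M+8) = 0.49310^4 = 0.059121
The M+4 peak is largest (0.374857); scaling to 100 gives 17.61 : 68.53 : 100.00 : 64.85 : 15.77.

17.61 : 68.53 : 100.00 : 64.85 : 15.77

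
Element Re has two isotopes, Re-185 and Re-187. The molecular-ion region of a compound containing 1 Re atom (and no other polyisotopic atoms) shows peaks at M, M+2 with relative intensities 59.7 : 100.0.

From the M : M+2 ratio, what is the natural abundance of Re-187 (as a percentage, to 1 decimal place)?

62.6%

Write p for the Re-185 fraction. I(M+2)/I(M) = [C(1,1)·p^0·(1−p)] / p^1 = 1·(1−p)/p = 100.0/59.7 = 1.6750
(1−p)/p = 1.6750/1 = 1.6750  ⇒  p = 1/(1 + 1.6750) = 0.3738
Re-185: 37.4%, Re-187: 62.6%.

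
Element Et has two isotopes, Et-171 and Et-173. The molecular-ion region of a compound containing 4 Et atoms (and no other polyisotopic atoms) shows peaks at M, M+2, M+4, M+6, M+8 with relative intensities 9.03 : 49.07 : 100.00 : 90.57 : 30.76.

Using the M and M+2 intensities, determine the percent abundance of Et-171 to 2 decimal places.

42.40%

Let p = fractional abundance of Et-171. I(M+2)/I(M) = [C(4,1)·p^3·(1−p)] / p^4 = 4·(1−p)/p = 49.07/9.03 = 5.4341
(1−p)/p = 5.4341/4 = 1.3585  ⇒  p = 1/(1 + 1.3585) = 0.4240
Et-171: 42.40%, Et-173: 57.60%.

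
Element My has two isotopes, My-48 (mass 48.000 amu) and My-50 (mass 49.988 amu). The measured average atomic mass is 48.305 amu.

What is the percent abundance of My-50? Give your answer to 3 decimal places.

Writing the weighted mean with unknown fraction x of My-48:
48.000·x + 49.988·(1 − x) = 48.305
(48.000 − 49.988)·x = 48.305 − 49.988
x = -1.683 / -1.988 = 0.84658 → 84.658% My-48, 15.342% My-50.

15.342%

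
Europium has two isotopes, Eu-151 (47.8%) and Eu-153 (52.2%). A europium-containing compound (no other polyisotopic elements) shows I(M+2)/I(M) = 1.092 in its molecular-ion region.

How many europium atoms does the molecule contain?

The M+2/M ratio from n Eu atoms is n · q/p = n · 0.522/0.478.
n = 1.092 × 0.478/0.522 = 1.00 ≈ 1

1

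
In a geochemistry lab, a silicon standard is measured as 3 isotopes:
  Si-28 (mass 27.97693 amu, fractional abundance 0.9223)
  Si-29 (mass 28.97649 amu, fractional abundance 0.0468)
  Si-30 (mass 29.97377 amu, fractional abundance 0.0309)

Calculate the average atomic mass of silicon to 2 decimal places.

Weight each isotope mass by its fractional abundance: 0.9223 × 27.97693 + 0.0468 × 28.97649 + 0.0309 × 29.97377
= 25.803123 + 1.356100 + 0.926189 = 28.085412 amu

28.09 amu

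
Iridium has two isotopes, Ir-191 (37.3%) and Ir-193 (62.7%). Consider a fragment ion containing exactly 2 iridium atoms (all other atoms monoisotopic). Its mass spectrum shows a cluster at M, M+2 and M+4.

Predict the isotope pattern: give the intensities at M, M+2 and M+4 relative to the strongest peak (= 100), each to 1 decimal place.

Expanding (0.373 + 0.627)^2:
P(M) = 0.373^2 = 0.139129
P(M+2) = 2 × 0.373^1 × 0.627^1 = 0.467742
P(M+4) = 0.627^2 = 0.393129
The M+2 peak is largest (0.467742); scaling to 100 gives 29.7 : 100.0 : 84.0.

29.7 : 100.0 : 84.0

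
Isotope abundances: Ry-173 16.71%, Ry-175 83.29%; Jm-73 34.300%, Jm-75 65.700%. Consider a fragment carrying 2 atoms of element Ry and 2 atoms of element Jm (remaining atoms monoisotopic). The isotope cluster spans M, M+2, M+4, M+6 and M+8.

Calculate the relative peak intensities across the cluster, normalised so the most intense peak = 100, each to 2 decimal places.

0.76 : 10.47 : 50.63 : 100.00 : 69.19

Element Ry pattern (n=2): 0.02792241 : 0.27835518 : 0.69372241
Element Jm pattern (n=2): 0.117649 : 0.450702 : 0.431649
Convolve the two distributions (both contribute in 2-u steps):
  M: 0.02792241×0.117649 = 0.003285
  M+2: 0.02792241×0.450702 + 0.27835518×0.117649 = 0.045333
  M+4: 0.02792241×0.431649 + 0.27835518×0.450702 + 0.69372241×0.117649 = 0.219124
  M+6: 0.27835518×0.431649 + 0.69372241×0.450702 = 0.432814
  M+8: 0.69372241×0.431649 = 0.299445
Scale to base peak (0.432814) = 100: 0.76 : 10.47 : 50.63 : 100.00 : 69.19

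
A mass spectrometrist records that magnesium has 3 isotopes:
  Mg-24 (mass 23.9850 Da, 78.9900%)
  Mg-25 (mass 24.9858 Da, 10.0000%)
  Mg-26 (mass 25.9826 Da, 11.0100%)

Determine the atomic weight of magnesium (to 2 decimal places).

24.31 Da

Weight each isotope mass by its fractional abundance: 0.789900 × 23.9850 + 0.100000 × 24.9858 + 0.110100 × 25.9826
= 18.94575 + 2.49858 + 2.86068 = 24.30501 Da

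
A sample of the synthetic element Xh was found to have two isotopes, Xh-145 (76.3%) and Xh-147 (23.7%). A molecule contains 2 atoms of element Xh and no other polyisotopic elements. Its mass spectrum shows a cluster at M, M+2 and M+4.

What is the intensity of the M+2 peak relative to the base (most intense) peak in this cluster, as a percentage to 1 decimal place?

62.1%

Term probabilities: M 0.5822, M+2 0.3617, M+4 0.0562. Base peak = M.
P(M) = C(2,0) × 0.763^2 × 0.237^0 = 1 × 0.582169 × 1.0000 = 0.582169 (base)
P(M+2) = C(2,1) × 0.763^1 × 0.237^1 = 2 × 0.7630 × 0.2370 = 0.361662
Relative intensity = 0.361662 / 0.582169 × 100 = 62.1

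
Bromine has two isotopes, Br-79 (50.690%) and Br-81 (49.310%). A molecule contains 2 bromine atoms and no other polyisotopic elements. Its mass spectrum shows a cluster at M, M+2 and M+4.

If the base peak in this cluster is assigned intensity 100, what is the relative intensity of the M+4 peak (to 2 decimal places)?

Binomial terms of (0.50690 + 0.49310)^2: M 0.2569, M+2 0.4999, M+4 0.2431 → M+2 is the base peak.
P(M+2) = C(2,1) × 0.50690^1 × 0.49310^1 = 2 × 0.5069 × 0.4931 = 0.499905 (base)
P(M+4) = C(2,2) × 0.50690^0 × 0.49310^2 = 1 × 1.0000 × 0.24314761 = 0.243148
Relative intensity = 0.243148 / 0.499905 × 100 = 48.64

48.64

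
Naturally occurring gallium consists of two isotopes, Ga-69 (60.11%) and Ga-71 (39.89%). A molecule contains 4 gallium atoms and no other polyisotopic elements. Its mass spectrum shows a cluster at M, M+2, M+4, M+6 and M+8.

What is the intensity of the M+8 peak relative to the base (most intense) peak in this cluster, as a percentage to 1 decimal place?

7.3%

Binomial terms of (0.6011 + 0.3989)^4: M 0.1306, M+2 0.3465, M+4 0.3450, M+6 0.1526, M+8 0.0253 → M+2 is the base peak.
P(M+2) = C(4,1) × 0.6011^3 × 0.3989^1 = 4 × 0.21719018 × 0.3989 = 0.346549 (base)
P(M+8) = C(4,4) × 0.6011^0 × 0.3989^4 = 1 × 1.0000 × 0.02531956 = 0.025320
Relative intensity = 0.025320 / 0.346549 × 100 = 7.3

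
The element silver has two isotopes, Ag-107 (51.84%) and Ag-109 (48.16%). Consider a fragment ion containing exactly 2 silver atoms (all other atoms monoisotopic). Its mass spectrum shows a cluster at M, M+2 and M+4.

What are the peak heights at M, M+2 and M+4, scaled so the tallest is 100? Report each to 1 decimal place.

53.8 : 100.0 : 46.5

Each Ag atom is independently Ag-107 (p = 0.5184) or Ag-109 (q = 0.4816); the cluster is the binomial expansion (p + q)^2.
P(M) = 0.5184^2 = 0.268739
P(M+2) = 2 × 0.5184^1 × 0.4816^1 = 0.499323
P(M+4) = 0.4816^2 = 0.231939
The M+2 peak is largest (0.499323); scaling to 100 gives 53.8 : 100.0 : 46.5.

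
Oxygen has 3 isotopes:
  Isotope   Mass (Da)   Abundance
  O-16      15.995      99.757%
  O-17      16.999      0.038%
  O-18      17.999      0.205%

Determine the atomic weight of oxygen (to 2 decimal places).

16.00 Da

Weight each isotope mass by its fractional abundance: 0.99757 × 15.995 + 0.00038 × 16.999 + 0.00205 × 17.999
= 15.9561 + 0.0065 + 0.0369 = 15.9995 Da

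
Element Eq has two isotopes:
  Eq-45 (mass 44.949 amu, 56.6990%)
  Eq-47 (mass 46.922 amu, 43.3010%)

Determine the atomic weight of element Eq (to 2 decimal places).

45.80 amu

The abundance-weighted mean is 0.566990 × 44.949 + 0.433010 × 46.922
= 25.4856 + 20.3177 = 45.8033 amu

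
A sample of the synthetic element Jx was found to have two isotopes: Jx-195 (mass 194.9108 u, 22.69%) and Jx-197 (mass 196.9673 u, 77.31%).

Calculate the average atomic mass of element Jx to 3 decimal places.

Weight each isotope mass by its fractional abundance: 0.2269 × 194.9108 + 0.7731 × 196.9673
= 44.22526 + 152.27542 = 196.50068 u

196.501 u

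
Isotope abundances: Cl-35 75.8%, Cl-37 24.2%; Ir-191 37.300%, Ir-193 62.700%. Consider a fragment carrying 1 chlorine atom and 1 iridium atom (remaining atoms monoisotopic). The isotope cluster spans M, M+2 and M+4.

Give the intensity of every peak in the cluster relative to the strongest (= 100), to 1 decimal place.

Chlorine pattern (n=1): 0.7580 : 0.2420
Iridium pattern (n=1): 0.3730 : 0.6270
Convolve the two distributions (both contribute in 2-u steps):
  M: 0.7580×0.3730 = 0.282734
  M+2: 0.7580×0.6270 + 0.2420×0.3730 = 0.565532
  M+4: 0.2420×0.6270 = 0.151734
Scale to base peak (0.565532) = 100: 50.0 : 100.0 : 26.8

50.0 : 100.0 : 26.8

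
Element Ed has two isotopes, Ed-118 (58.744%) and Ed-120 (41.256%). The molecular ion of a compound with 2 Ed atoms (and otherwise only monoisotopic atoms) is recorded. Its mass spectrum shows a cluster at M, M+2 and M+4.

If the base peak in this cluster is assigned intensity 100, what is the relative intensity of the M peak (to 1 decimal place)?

71.2

Binomial terms of (0.58744 + 0.41256)^2: M 0.3451, M+2 0.4847, M+4 0.1702 → M+2 is the base peak.
P(M+2) = C(2,1) × 0.58744^1 × 0.41256^1 = 2 × 0.58744 × 0.41256 = 0.484708 (base)
P(M) = C(2,0) × 0.58744^2 × 0.41256^0 = 1 × 0.34508575 × 1.0000 = 0.345086
Relative intensity = 0.345086 / 0.484708 × 100 = 71.2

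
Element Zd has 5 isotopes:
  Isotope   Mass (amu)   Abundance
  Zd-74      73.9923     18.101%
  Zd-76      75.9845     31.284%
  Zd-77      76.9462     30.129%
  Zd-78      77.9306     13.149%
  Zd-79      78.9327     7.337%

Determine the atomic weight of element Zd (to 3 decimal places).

76.386 amu

Average mass = Σ (abundance × isotope mass) = 0.18101 × 73.9923 + 0.31284 × 75.9845 + 0.30129 × 76.9462 + 0.13149 × 77.9306 + 0.07337 × 78.9327
= 13.39335 + 23.77099 + 23.18312 + 10.24709 + 5.79129 = 76.38584 amu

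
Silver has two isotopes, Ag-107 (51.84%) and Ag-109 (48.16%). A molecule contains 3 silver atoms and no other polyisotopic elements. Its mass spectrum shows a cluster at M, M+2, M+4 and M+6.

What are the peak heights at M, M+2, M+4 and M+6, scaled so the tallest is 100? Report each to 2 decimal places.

35.88 : 100.00 : 92.90 : 28.77

Each Ag atom is independently Ag-107 (p = 0.5184) or Ag-109 (q = 0.4816); the cluster is the binomial expansion (p + q)^3.
P(M) = 0.5184^3 = 0.139314
P(M+2) = 3 × 0.5184^2 × 0.4816^1 = 0.388273
P(M+4) = 3 × 0.5184^1 × 0.4816^2 = 0.360711
P(M+6) = 0.4816^3 = 0.111702
The M+2 peak is largest (0.388273); scaling to 100 gives 35.88 : 100.00 : 92.90 : 28.77.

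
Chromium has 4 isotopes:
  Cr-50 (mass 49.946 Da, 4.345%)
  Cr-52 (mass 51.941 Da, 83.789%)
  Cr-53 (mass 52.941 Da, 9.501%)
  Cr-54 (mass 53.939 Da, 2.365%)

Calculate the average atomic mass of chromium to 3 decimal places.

The abundance-weighted mean is 0.04345 × 49.946 + 0.83789 × 51.941 + 0.09501 × 52.941 + 0.02365 × 53.939
= 2.1702 + 43.5208 + 5.0299 + 1.2757 = 51.9966 Da

51.997 Da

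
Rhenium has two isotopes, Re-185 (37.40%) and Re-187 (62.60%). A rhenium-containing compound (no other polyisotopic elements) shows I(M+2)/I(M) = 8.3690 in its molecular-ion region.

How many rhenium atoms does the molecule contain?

5

For n independent Re atoms, I(M+2)/I(M) = n · (abundance Re-187) / (abundance Re-185) = n · 0.6260/0.3740.
n = 8.3690 × 0.3740/0.6260 = 5.00 ≈ 5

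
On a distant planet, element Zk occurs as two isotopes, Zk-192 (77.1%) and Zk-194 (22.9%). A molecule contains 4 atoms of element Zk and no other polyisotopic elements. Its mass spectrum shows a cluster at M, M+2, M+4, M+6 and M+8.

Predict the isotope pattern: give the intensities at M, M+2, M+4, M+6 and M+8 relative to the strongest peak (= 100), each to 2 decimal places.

84.17 : 100.00 : 44.55 : 8.82 : 0.66

Each Zk atom is independently Zk-192 (p = 0.771) or Zk-194 (q = 0.229); the cluster is the binomial expansion (p + q)^4.
P(M) = 0.771^4 = 0.353360
P(M+2) = 4 × 0.771^3 × 0.229^1 = 0.419816
P(M+4) = 6 × 0.771^2 × 0.229^2 = 0.187038
P(M+6) = 4 × 0.771^1 × 0.229^3 = 0.037036
P(M+8) = 0.229^4 = 0.002750
The M+2 peak is largest (0.419816); scaling to 100 gives 84.17 : 100.00 : 44.55 : 8.82 : 0.66.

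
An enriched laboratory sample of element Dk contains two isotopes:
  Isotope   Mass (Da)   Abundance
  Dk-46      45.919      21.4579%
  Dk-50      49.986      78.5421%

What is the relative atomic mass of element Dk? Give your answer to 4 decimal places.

49.1133 Da

The abundance-weighted mean is 0.214579 × 45.919 + 0.785421 × 49.986
= 9.85325 + 39.26005 = 49.11330 Da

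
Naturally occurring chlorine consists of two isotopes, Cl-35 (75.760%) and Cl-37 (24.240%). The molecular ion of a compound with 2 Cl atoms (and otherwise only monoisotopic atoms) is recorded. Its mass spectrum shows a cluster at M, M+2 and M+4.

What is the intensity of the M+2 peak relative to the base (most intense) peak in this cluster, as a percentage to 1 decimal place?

64.0%

Term probabilities: M 0.5740, M+2 0.3673, M+4 0.0588. Base peak = M.
P(M) = C(2,0) × 0.75760^2 × 0.24240^0 = 1 × 0.57395776 × 1.0000 = 0.573958 (base)
P(M+2) = C(2,1) × 0.75760^1 × 0.24240^1 = 2 × 0.7576 × 0.2424 = 0.367284
Relative intensity = 0.367284 / 0.573958 × 100 = 64.0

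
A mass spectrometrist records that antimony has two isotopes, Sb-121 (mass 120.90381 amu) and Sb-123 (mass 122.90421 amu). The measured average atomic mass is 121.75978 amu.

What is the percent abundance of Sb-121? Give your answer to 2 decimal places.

With x = fraction of Sb-121 (so Sb-123 is 1 − x):
120.90381·x + 122.90421·(1 − x) = 121.75978
(120.90381 − 122.90421)·x = 121.75978 − 122.90421
x = -1.14443 / -2.00040 = 0.57210 → 57.21% Sb-121, 42.79% Sb-123.

57.21%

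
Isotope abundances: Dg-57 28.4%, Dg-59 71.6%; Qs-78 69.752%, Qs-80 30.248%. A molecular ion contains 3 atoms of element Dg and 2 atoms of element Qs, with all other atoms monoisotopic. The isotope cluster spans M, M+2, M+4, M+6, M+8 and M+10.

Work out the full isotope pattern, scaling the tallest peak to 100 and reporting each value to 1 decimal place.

Element Dg pattern (n=3): 0.0229063 : 0.17324909 : 0.43678291 : 0.3670617
Element Qs pattern (n=2): 0.48653415 : 0.4219717 : 0.09149415
Convolve the two distributions (both contribute in 2-u steps):
  M: 0.0229063×0.48653415 = 0.011145
  M+2: 0.0229063×0.4219717 + 0.17324909×0.48653415 = 0.093957
  M+4: 0.0229063×0.09149415 + 0.17324909×0.4219717 + 0.43678291×0.48653415 = 0.287712
  M+6: 0.17324909×0.09149415 + 0.43678291×0.4219717 + 0.3670617×0.48653415 = 0.378749
  M+8: 0.43678291×0.09149415 + 0.3670617×0.4219717 = 0.194853
  M+10: 0.3670617×0.09149415 = 0.033584
Scale to base peak (0.378749) = 100: 2.9 : 24.8 : 76.0 : 100.0 : 51.4 : 8.9

2.9 : 24.8 : 76.0 : 100.0 : 51.4 : 8.9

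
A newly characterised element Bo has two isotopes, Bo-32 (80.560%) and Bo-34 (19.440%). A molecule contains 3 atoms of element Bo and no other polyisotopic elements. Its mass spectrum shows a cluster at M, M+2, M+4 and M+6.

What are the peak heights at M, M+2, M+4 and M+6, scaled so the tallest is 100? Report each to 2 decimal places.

100.00 : 72.39 : 17.47 : 1.41

Expanding (0.80560 + 0.19440)^3:
P(M) = 0.80560^3 = 0.522827
P(M+2) = 3 × 0.80560^2 × 0.19440^1 = 0.378492
P(M+4) = 3 × 0.80560^1 × 0.19440^2 = 0.091334
P(M+6) = 0.19440^3 = 0.007347
The M peak is largest (0.522827); scaling to 100 gives 100.00 : 72.39 : 17.47 : 1.41.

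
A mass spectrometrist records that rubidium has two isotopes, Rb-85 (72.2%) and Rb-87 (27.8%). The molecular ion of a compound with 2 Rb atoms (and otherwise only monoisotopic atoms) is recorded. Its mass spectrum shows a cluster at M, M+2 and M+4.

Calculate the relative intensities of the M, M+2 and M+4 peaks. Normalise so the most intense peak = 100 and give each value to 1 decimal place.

100.0 : 77.0 : 14.8

The 2 Rb atoms are independent, so intensities follow the terms of (0.722 + 0.278)^2.
P(M) = 0.722^2 = 0.521284
P(M+2) = 2 × 0.722^1 × 0.278^1 = 0.401432
P(M+4) = 0.278^2 = 0.077284
The M peak is largest (0.521284); scaling to 100 gives 100.0 : 77.0 : 14.8.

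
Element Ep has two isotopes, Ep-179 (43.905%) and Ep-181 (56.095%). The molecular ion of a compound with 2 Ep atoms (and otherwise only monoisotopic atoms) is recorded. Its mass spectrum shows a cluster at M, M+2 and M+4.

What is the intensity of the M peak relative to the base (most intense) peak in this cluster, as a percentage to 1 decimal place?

(0.43905 + 0.56095)^2 gives M 0.1928, M+2 0.4926, M+4 0.3147; the largest is M+2.
P(M+2) = C(2,1) × 0.43905^1 × 0.56095^1 = 2 × 0.43905 × 0.56095 = 0.492570 (base)
P(M) = C(2,0) × 0.43905^2 × 0.56095^0 = 1 × 0.1927649 × 1.0000 = 0.192765
Relative intensity = 0.192765 / 0.492570 × 100 = 39.1

39.1%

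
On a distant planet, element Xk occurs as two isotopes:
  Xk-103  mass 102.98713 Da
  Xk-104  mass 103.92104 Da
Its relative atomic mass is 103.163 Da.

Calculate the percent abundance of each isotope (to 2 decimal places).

With x = fraction of Xk-103 (so Xk-104 is 1 − x):
102.98713·x + 103.92104·(1 − x) = 103.163
(102.98713 − 103.92104)·x = 103.163 − 103.92104
x = -0.75804 / -0.93391 = 0.81168 → 81.17% Xk-103, 18.83% Xk-104.

Xk-103: 81.17%, Xk-104: 18.83%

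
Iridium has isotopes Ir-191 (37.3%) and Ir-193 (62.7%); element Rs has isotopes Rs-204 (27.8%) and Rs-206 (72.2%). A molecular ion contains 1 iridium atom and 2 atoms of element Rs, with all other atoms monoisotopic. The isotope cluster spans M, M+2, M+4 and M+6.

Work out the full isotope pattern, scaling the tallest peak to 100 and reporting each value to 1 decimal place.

Iridium pattern (n=1): 0.3730 : 0.6270
Element Rs pattern (n=2): 0.077284 : 0.401432 : 0.521284
Convolve the two distributions (both contribute in 2-u steps):
  M: 0.3730×0.077284 = 0.028827
  M+2: 0.3730×0.401432 + 0.6270×0.077284 = 0.198191
  M+4: 0.3730×0.521284 + 0.6270×0.401432 = 0.446137
  M+6: 0.6270×0.521284 = 0.326845
Scale to base peak (0.446137) = 100: 6.5 : 44.4 : 100.0 : 73.3

6.5 : 44.4 : 100.0 : 73.3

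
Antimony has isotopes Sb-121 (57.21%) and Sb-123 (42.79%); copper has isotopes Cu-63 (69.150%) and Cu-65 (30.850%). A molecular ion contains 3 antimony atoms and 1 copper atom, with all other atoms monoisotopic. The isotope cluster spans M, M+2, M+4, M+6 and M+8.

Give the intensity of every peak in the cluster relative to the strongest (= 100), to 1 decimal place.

Antimony pattern (n=3): 0.18724742 : 0.42015297 : 0.3142518 : 0.07834781
Copper pattern (n=1): 0.6915 : 0.3085
Convolve the two distributions (both contribute in 2-u steps):
  M: 0.18724742×0.6915 = 0.129482
  M+2: 0.18724742×0.3085 + 0.42015297×0.6915 = 0.348302
  M+4: 0.42015297×0.3085 + 0.3142518×0.6915 = 0.346922
  M+6: 0.3142518×0.3085 + 0.07834781×0.6915 = 0.151124
  M+8: 0.07834781×0.3085 = 0.024170
Scale to base peak (0.348302) = 100: 37.2 : 100.0 : 99.6 : 43.4 : 6.9

37.2 : 100.0 : 99.6 : 43.4 : 6.9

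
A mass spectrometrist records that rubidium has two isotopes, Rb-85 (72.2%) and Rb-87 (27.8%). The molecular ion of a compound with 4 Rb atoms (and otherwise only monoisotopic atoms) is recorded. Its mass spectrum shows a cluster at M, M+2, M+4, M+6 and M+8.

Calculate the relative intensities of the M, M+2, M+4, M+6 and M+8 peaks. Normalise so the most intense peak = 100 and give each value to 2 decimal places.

64.93 : 100.00 : 57.76 : 14.83 : 1.43

Each Rb atom is independently Rb-85 (p = 0.722) or Rb-87 (q = 0.278); the cluster is the binomial expansion (p + q)^4.
P(M) = 0.722^4 = 0.271737
P(M+2) = 4 × 0.722^3 × 0.278^1 = 0.418520
P(M+4) = 6 × 0.722^2 × 0.278^2 = 0.241721
P(M+6) = 4 × 0.722^1 × 0.278^3 = 0.062049
P(M+8) = 0.278^4 = 0.005973
The M+2 peak is largest (0.418520); scaling to 100 gives 64.93 : 100.00 : 57.76 : 14.83 : 1.43.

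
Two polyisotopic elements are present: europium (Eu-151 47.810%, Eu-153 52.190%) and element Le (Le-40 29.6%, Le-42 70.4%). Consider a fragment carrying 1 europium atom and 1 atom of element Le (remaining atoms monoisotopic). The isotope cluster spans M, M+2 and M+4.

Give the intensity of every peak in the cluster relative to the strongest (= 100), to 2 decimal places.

28.82 : 100.00 : 74.82

Europium pattern (n=1): 0.4781 : 0.5219
Element Le pattern (n=1): 0.2960 : 0.7040
Convolve the two distributions (both contribute in 2-u steps):
  M: 0.4781×0.2960 = 0.141518
  M+2: 0.4781×0.7040 + 0.5219×0.2960 = 0.491065
  M+4: 0.5219×0.7040 = 0.367418
Scale to base peak (0.491065) = 100: 28.82 : 100.00 : 74.82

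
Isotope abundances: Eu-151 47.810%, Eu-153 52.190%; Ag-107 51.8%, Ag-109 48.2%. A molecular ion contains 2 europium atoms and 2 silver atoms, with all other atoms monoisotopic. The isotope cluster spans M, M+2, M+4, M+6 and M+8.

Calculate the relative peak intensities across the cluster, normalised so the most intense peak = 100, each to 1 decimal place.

Europium pattern (n=2): 0.22857961 : 0.49904078 : 0.27237961
Silver pattern (n=2): 0.268324 : 0.499352 : 0.232324
Convolve the two distributions (both contribute in 2-u steps):
  M: 0.22857961×0.268324 = 0.061333
  M+2: 0.22857961×0.499352 + 0.49904078×0.268324 = 0.248046
  M+4: 0.22857961×0.232324 + 0.49904078×0.499352 + 0.27237961×0.268324 = 0.375388
  M+6: 0.49904078×0.232324 + 0.27237961×0.499352 = 0.251952
  M+8: 0.27237961×0.232324 = 0.063280
Scale to base peak (0.375388) = 100: 16.3 : 66.1 : 100.0 : 67.1 : 16.9

16.3 : 66.1 : 100.0 : 67.1 : 16.9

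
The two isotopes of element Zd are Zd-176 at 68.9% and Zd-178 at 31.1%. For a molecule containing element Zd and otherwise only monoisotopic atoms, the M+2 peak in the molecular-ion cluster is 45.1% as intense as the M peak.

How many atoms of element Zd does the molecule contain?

For n independent Zd atoms, I(M+2)/I(M) = n · (abundance Zd-178) / (abundance Zd-176) = n · 0.311/0.689.
n = 0.451 × 0.689/0.311 = 1.00 ≈ 1

1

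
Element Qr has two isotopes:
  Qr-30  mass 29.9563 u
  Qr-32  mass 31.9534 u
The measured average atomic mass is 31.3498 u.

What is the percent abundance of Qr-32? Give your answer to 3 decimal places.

69.776%

Let x be the fractional abundance of Qr-30; then Qr-32 has abundance 1 − x.
29.9563·x + 31.9534·(1 − x) = 31.3498
(29.9563 − 31.9534)·x = 31.3498 − 31.9534
x = -0.6036 / -1.9971 = 0.30224 → 30.224% Qr-30, 69.776% Qr-32.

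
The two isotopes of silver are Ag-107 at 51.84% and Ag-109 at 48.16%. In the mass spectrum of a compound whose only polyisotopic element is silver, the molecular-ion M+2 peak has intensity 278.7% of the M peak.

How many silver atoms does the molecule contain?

The M+2/M ratio from n Ag atoms is n · q/p = n · 0.4816/0.5184.
n = 2.787 × 0.5184/0.4816 = 3.00 ≈ 3

3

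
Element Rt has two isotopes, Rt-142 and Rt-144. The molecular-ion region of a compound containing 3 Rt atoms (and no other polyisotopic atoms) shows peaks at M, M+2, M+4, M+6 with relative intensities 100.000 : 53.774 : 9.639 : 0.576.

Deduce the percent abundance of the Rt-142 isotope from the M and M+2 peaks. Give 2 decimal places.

If p is the fraction of Rt that is Rt-142, then I(M+2)/I(M) = [C(3,1)·p^2·(1−p)] / p^3 = 3·(1−p)/p = 53.774/100.000 = 0.5377
(1−p)/p = 0.5377/3 = 0.1792  ⇒  p = 1/(1 + 0.1792) = 0.8480
Rt-142: 84.80%, Rt-144: 15.20%.

84.80%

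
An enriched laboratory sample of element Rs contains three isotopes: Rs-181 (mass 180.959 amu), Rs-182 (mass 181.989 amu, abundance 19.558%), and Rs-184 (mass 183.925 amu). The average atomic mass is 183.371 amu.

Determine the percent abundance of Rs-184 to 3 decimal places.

74.530%

The remaining 80.442% is split between Rs-181 (fraction x) and Rs-184 (fraction 0.80442 − x).
Substituting: 180.959x + 183.925(0.80442 − x) = 147.77759138
(180.959 − 183.925)x = -0.17535712  ⇒  x = 0.05912, y = 0.74530
Rs-181: 5.912%, Rs-184: 74.530%.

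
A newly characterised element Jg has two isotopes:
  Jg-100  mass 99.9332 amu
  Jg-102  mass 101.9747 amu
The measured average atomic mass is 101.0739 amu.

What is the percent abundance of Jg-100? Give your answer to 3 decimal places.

44.124%

Writing the weighted mean with unknown fraction x of Jg-100:
99.9332·x + 101.9747·(1 − x) = 101.0739
(99.9332 − 101.9747)·x = 101.0739 − 101.9747
x = -0.9008 / -2.0415 = 0.44124 → 44.124% Jg-100, 55.876% Jg-102.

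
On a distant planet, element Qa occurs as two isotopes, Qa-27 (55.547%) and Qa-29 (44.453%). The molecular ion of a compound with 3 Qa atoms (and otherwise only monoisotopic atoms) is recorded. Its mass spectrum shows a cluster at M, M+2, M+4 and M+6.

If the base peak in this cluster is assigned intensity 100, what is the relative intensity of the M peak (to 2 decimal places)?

41.65

(0.55547 + 0.44453)^3 gives M 0.1714, M+2 0.4115, M+4 0.3293, M+6 0.0878; the largest is M+2.
P(M+2) = C(3,1) × 0.55547^2 × 0.44453^1 = 3 × 0.30854692 × 0.44453 = 0.411475 (base)
P(M) = C(3,0) × 0.55547^3 × 0.44453^0 = 1 × 0.17138856 × 1.0000 = 0.171389
Relative intensity = 0.171389 / 0.411475 × 100 = 41.65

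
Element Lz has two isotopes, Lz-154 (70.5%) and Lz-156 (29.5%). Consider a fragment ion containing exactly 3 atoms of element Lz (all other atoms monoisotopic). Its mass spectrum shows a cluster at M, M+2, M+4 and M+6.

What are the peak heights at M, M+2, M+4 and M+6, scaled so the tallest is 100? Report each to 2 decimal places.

Each Lz atom is independently Lz-154 (p = 0.705) or Lz-156 (q = 0.295); the cluster is the binomial expansion (p + q)^3.
P(M) = 0.705^3 = 0.350403
P(M+2) = 3 × 0.705^2 × 0.295^1 = 0.439867
P(M+4) = 3 × 0.705^1 × 0.295^2 = 0.184058
P(M+6) = 0.295^3 = 0.025672
The M+2 peak is largest (0.439867); scaling to 100 gives 79.66 : 100.00 : 41.84 : 5.84.

79.66 : 100.00 : 41.84 : 5.84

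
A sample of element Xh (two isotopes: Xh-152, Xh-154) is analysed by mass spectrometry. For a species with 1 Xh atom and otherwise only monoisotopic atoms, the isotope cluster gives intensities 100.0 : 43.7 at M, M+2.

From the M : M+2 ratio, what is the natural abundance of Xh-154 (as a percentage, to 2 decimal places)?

Write p for the Xh-152 fraction. I(M+2)/I(M) = [C(1,1)·p^0·(1−p)] / p^1 = 1·(1−p)/p = 43.7/100.0 = 0.4370
(1−p)/p = 0.4370/1 = 0.4370  ⇒  p = 1/(1 + 0.4370) = 0.6959
Xh-152: 69.59%, Xh-154: 30.41%.

30.41%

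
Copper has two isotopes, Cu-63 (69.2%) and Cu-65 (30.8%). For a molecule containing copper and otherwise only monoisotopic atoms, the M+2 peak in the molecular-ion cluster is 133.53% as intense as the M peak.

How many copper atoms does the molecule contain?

3

With n Cu atoms, P(M+2)/P(M) = C(n,1)·p^(n−1)q / p^n = n·q/p = n · 0.308/0.692.
n = 1.3353 × 0.692/0.308 = 3.00 ≈ 3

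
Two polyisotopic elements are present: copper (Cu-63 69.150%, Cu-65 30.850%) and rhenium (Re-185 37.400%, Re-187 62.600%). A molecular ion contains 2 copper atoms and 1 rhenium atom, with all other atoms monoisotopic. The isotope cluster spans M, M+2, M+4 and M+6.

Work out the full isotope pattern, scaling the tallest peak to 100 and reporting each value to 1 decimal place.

39.0 : 100.0 : 66.0 : 13.0

Copper pattern (n=2): 0.47817225 : 0.4266555 : 0.09517225
Rhenium pattern (n=1): 0.3740 : 0.6260
Convolve the two distributions (both contribute in 2-u steps):
  M: 0.47817225×0.3740 = 0.178836
  M+2: 0.47817225×0.6260 + 0.4266555×0.3740 = 0.458905
  M+4: 0.4266555×0.6260 + 0.09517225×0.3740 = 0.302681
  M+6: 0.09517225×0.6260 = 0.059578
Scale to base peak (0.458905) = 100: 39.0 : 100.0 : 66.0 : 13.0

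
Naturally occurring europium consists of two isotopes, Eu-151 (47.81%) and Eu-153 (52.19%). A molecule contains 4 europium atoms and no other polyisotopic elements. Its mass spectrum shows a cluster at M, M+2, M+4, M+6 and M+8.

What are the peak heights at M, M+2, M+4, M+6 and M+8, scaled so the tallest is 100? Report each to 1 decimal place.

14.0 : 61.1 : 100.0 : 72.8 : 19.9

Expanding (0.4781 + 0.5219)^4:
P(M) = 0.4781^4 = 0.052249
P(M+2) = 4 × 0.4781^3 × 0.5219^1 = 0.228141
P(M+4) = 6 × 0.4781^2 × 0.5219^2 = 0.373563
P(M+6) = 4 × 0.4781^1 × 0.5219^3 = 0.271857
P(M+8) = 0.5219^4 = 0.074191
The M+4 peak is largest (0.373563); scaling to 100 gives 14.0 : 61.1 : 100.0 : 72.8 : 19.9.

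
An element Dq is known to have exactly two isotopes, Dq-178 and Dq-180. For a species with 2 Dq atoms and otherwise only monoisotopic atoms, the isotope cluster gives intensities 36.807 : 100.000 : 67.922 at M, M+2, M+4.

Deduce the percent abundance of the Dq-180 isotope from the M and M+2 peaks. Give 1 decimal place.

57.6%

Write p for the Dq-178 fraction. I(M+2)/I(M) = [C(2,1)·p^1·(1−p)] / p^2 = 2·(1−p)/p = 100.000/36.807 = 2.7169
(1−p)/p = 2.7169/2 = 1.3584  ⇒  p = 1/(1 + 1.3584) = 0.4240
Dq-178: 42.4%, Dq-180: 57.6%.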